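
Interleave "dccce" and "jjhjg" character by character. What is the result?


Interleaving "dccce" and "jjhjg":
  Position 0: 'd' from first, 'j' from second => "dj"
  Position 1: 'c' from first, 'j' from second => "cj"
  Position 2: 'c' from first, 'h' from second => "ch"
  Position 3: 'c' from first, 'j' from second => "cj"
  Position 4: 'e' from first, 'g' from second => "eg"
Result: djcjchcjeg

djcjchcjeg


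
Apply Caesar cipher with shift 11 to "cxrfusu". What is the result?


Caesar cipher: shift "cxrfusu" by 11
  'c' (pos 2) + 11 = pos 13 = 'n'
  'x' (pos 23) + 11 = pos 8 = 'i'
  'r' (pos 17) + 11 = pos 2 = 'c'
  'f' (pos 5) + 11 = pos 16 = 'q'
  'u' (pos 20) + 11 = pos 5 = 'f'
  's' (pos 18) + 11 = pos 3 = 'd'
  'u' (pos 20) + 11 = pos 5 = 'f'
Result: nicqfdf

nicqfdf


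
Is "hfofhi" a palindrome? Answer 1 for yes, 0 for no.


Input: hfofhi
Reversed: ihfofh
  Compare pos 0 ('h') with pos 5 ('i'): MISMATCH
  Compare pos 1 ('f') with pos 4 ('h'): MISMATCH
  Compare pos 2 ('o') with pos 3 ('f'): MISMATCH
Result: not a palindrome

0


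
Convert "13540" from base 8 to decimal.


Input: "13540" in base 8
Positional expansion:
  Digit '1' (value 1) x 8^4 = 4096
  Digit '3' (value 3) x 8^3 = 1536
  Digit '5' (value 5) x 8^2 = 320
  Digit '4' (value 4) x 8^1 = 32
  Digit '0' (value 0) x 8^0 = 0
Sum = 5984

5984


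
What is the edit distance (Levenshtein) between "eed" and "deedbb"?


Computing edit distance: "eed" -> "deedbb"
DP table:
           d    e    e    d    b    b
      0    1    2    3    4    5    6
  e   1    1    1    2    3    4    5
  e   2    2    1    1    2    3    4
  d   3    2    2    2    1    2    3
Edit distance = dp[3][6] = 3

3


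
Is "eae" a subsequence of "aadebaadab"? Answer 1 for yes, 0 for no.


Check if "eae" is a subsequence of "aadebaadab"
Greedy scan:
  Position 0 ('a'): no match needed
  Position 1 ('a'): no match needed
  Position 2 ('d'): no match needed
  Position 3 ('e'): matches sub[0] = 'e'
  Position 4 ('b'): no match needed
  Position 5 ('a'): matches sub[1] = 'a'
  Position 6 ('a'): no match needed
  Position 7 ('d'): no match needed
  Position 8 ('a'): no match needed
  Position 9 ('b'): no match needed
Only matched 2/3 characters => not a subsequence

0


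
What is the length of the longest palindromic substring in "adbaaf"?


Input: "adbaaf"
Checking substrings for palindromes:
  [3:5] "aa" (len 2) => palindrome
Longest palindromic substring: "aa" with length 2

2


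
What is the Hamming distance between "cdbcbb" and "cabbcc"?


Comparing "cdbcbb" and "cabbcc" position by position:
  Position 0: 'c' vs 'c' => same
  Position 1: 'd' vs 'a' => differ
  Position 2: 'b' vs 'b' => same
  Position 3: 'c' vs 'b' => differ
  Position 4: 'b' vs 'c' => differ
  Position 5: 'b' vs 'c' => differ
Total differences (Hamming distance): 4

4


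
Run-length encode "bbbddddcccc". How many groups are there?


Input: bbbddddcccc
Scanning for consecutive runs:
  Group 1: 'b' x 3 (positions 0-2)
  Group 2: 'd' x 4 (positions 3-6)
  Group 3: 'c' x 4 (positions 7-10)
Total groups: 3

3


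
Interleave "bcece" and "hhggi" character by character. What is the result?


Interleaving "bcece" and "hhggi":
  Position 0: 'b' from first, 'h' from second => "bh"
  Position 1: 'c' from first, 'h' from second => "ch"
  Position 2: 'e' from first, 'g' from second => "eg"
  Position 3: 'c' from first, 'g' from second => "cg"
  Position 4: 'e' from first, 'i' from second => "ei"
Result: bhchegcgei

bhchegcgei


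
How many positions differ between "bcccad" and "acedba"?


Comparing "bcccad" and "acedba" position by position:
  Position 0: 'b' vs 'a' => DIFFER
  Position 1: 'c' vs 'c' => same
  Position 2: 'c' vs 'e' => DIFFER
  Position 3: 'c' vs 'd' => DIFFER
  Position 4: 'a' vs 'b' => DIFFER
  Position 5: 'd' vs 'a' => DIFFER
Positions that differ: 5

5


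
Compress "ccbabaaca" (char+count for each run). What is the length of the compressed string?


Input: ccbabaaca
Runs:
  'c' x 2 => "c2"
  'b' x 1 => "b1"
  'a' x 1 => "a1"
  'b' x 1 => "b1"
  'a' x 2 => "a2"
  'c' x 1 => "c1"
  'a' x 1 => "a1"
Compressed: "c2b1a1b1a2c1a1"
Compressed length: 14

14


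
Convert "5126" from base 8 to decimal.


Input: "5126" in base 8
Positional expansion:
  Digit '5' (value 5) x 8^3 = 2560
  Digit '1' (value 1) x 8^2 = 64
  Digit '2' (value 2) x 8^1 = 16
  Digit '6' (value 6) x 8^0 = 6
Sum = 2646

2646


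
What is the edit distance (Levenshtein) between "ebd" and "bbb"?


Computing edit distance: "ebd" -> "bbb"
DP table:
           b    b    b
      0    1    2    3
  e   1    1    2    3
  b   2    1    1    2
  d   3    2    2    2
Edit distance = dp[3][3] = 2

2


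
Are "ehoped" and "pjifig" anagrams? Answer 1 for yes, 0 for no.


Strings: "ehoped", "pjifig"
Sorted first:  deehop
Sorted second: fgiijp
Differ at position 0: 'd' vs 'f' => not anagrams

0


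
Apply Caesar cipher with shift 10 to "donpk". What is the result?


Caesar cipher: shift "donpk" by 10
  'd' (pos 3) + 10 = pos 13 = 'n'
  'o' (pos 14) + 10 = pos 24 = 'y'
  'n' (pos 13) + 10 = pos 23 = 'x'
  'p' (pos 15) + 10 = pos 25 = 'z'
  'k' (pos 10) + 10 = pos 20 = 'u'
Result: nyxzu

nyxzu


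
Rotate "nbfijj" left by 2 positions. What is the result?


Input: "nbfijj", rotate left by 2
First 2 characters: "nb"
Remaining characters: "fijj"
Concatenate remaining + first: "fijj" + "nb" = "fijjnb"

fijjnb


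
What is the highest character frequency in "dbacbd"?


Input: dbacbd
Character counts:
  'a': 1
  'b': 2
  'c': 1
  'd': 2
Maximum frequency: 2

2


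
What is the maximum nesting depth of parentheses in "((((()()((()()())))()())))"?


Input: "((((()()((()()())))()())))"
Tracking depth:
  Position 0 '(': depth becomes 1
  Position 1 '(': depth becomes 2
  Position 2 '(': depth becomes 3
  Position 3 '(': depth becomes 4
  Position 4 '(': depth becomes 5
  Position 5 ')': depth becomes 4
  Position 6 '(': depth becomes 5
  Position 7 ')': depth becomes 4
  Position 8 '(': depth becomes 5
  Position 9 '(': depth becomes 6
  Position 10 '(': depth becomes 7
  Position 11 ')': depth becomes 6
  Position 12 '(': depth becomes 7
  Position 13 ')': depth becomes 6
  Position 14 '(': depth becomes 7
  Position 15 ')': depth becomes 6
  Position 16 ')': depth becomes 5
  Position 17 ')': depth becomes 4
  Position 18 ')': depth becomes 3
  Position 19 '(': depth becomes 4
  Position 20 ')': depth becomes 3
  Position 21 '(': depth becomes 4
  Position 22 ')': depth becomes 3
  Position 23 ')': depth becomes 2
  Position 24 ')': depth becomes 1
  Position 25 ')': depth becomes 0
Maximum depth reached: 7

7


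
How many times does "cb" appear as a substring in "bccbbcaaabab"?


Searching for "cb" in "bccbbcaaabab"
Scanning each position:
  Position 0: "bc" => no
  Position 1: "cc" => no
  Position 2: "cb" => MATCH
  Position 3: "bb" => no
  Position 4: "bc" => no
  Position 5: "ca" => no
  Position 6: "aa" => no
  Position 7: "aa" => no
  Position 8: "ab" => no
  Position 9: "ba" => no
  Position 10: "ab" => no
Total occurrences: 1

1


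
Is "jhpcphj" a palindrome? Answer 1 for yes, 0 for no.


Input: jhpcphj
Reversed: jhpcphj
  Compare pos 0 ('j') with pos 6 ('j'): match
  Compare pos 1 ('h') with pos 5 ('h'): match
  Compare pos 2 ('p') with pos 4 ('p'): match
Result: palindrome

1


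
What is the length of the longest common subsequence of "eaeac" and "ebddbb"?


LCS of "eaeac" and "ebddbb"
DP table:
           e    b    d    d    b    b
      0    0    0    0    0    0    0
  e   0    1    1    1    1    1    1
  a   0    1    1    1    1    1    1
  e   0    1    1    1    1    1    1
  a   0    1    1    1    1    1    1
  c   0    1    1    1    1    1    1
LCS length = dp[5][6] = 1

1


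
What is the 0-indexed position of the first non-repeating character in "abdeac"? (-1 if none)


Input: abdeac
Character frequencies:
  'a': 2
  'b': 1
  'c': 1
  'd': 1
  'e': 1
Scanning left to right for freq == 1:
  Position 0 ('a'): freq=2, skip
  Position 1 ('b'): unique! => answer = 1

1


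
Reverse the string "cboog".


Input: cboog
Reading characters right to left:
  Position 4: 'g'
  Position 3: 'o'
  Position 2: 'o'
  Position 1: 'b'
  Position 0: 'c'
Reversed: goobc

goobc


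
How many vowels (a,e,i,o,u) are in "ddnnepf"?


Input: ddnnepf
Checking each character:
  'd' at position 0: consonant
  'd' at position 1: consonant
  'n' at position 2: consonant
  'n' at position 3: consonant
  'e' at position 4: vowel (running total: 1)
  'p' at position 5: consonant
  'f' at position 6: consonant
Total vowels: 1

1


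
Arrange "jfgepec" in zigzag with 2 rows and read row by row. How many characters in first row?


Zigzag "jfgepec" into 2 rows:
Placing characters:
  'j' => row 0
  'f' => row 1
  'g' => row 0
  'e' => row 1
  'p' => row 0
  'e' => row 1
  'c' => row 0
Rows:
  Row 0: "jgpc"
  Row 1: "fee"
First row length: 4

4


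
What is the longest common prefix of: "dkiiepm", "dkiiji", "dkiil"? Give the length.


Words: dkiiepm, dkiiji, dkiil
  Position 0: all 'd' => match
  Position 1: all 'k' => match
  Position 2: all 'i' => match
  Position 3: all 'i' => match
  Position 4: ('e', 'j', 'l') => mismatch, stop
LCP = "dkii" (length 4)

4


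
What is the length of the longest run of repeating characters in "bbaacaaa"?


Input: "bbaacaaa"
Scanning for longest run:
  Position 1 ('b'): continues run of 'b', length=2
  Position 2 ('a'): new char, reset run to 1
  Position 3 ('a'): continues run of 'a', length=2
  Position 4 ('c'): new char, reset run to 1
  Position 5 ('a'): new char, reset run to 1
  Position 6 ('a'): continues run of 'a', length=2
  Position 7 ('a'): continues run of 'a', length=3
Longest run: 'a' with length 3

3


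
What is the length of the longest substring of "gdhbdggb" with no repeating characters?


Input: "gdhbdggb"
Sliding window (track last position of each char):
  Position 0 ('g'): window [0,0] length 1 -- new best
  Position 1 ('d'): window [0,1] length 2 -- new best
  Position 2 ('h'): window [0,2] length 3 -- new best
  Position 3 ('b'): window [0,3] length 4 -- new best
  Position 4 ('d'): repeat (last at 1), move window start to 2
  Position 4 ('d'): window [2,4] length 3
  Position 5 ('g'): window [2,5] length 4
  Position 6 ('g'): repeat (last at 5), move window start to 6
  Position 6 ('g'): window [6,6] length 1
  Position 7 ('b'): window [6,7] length 2
Longest substring with no repeats: "gdhb" with length 4

4


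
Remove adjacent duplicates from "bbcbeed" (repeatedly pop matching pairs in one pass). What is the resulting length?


Input: bbcbeed
Stack-based adjacent duplicate removal:
  Read 'b': push. Stack: b
  Read 'b': matches stack top 'b' => pop. Stack: (empty)
  Read 'c': push. Stack: c
  Read 'b': push. Stack: cb
  Read 'e': push. Stack: cbe
  Read 'e': matches stack top 'e' => pop. Stack: cb
  Read 'd': push. Stack: cbd
Final stack: "cbd" (length 3)

3


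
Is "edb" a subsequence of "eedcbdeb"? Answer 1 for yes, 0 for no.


Check if "edb" is a subsequence of "eedcbdeb"
Greedy scan:
  Position 0 ('e'): matches sub[0] = 'e'
  Position 1 ('e'): no match needed
  Position 2 ('d'): matches sub[1] = 'd'
  Position 3 ('c'): no match needed
  Position 4 ('b'): matches sub[2] = 'b'
  Position 5 ('d'): no match needed
  Position 6 ('e'): no match needed
  Position 7 ('b'): no match needed
All 3 characters matched => is a subsequence

1


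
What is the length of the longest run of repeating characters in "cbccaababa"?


Input: "cbccaababa"
Scanning for longest run:
  Position 1 ('b'): new char, reset run to 1
  Position 2 ('c'): new char, reset run to 1
  Position 3 ('c'): continues run of 'c', length=2
  Position 4 ('a'): new char, reset run to 1
  Position 5 ('a'): continues run of 'a', length=2
  Position 6 ('b'): new char, reset run to 1
  Position 7 ('a'): new char, reset run to 1
  Position 8 ('b'): new char, reset run to 1
  Position 9 ('a'): new char, reset run to 1
Longest run: 'c' with length 2

2


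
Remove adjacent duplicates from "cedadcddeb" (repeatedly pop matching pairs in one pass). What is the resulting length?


Input: cedadcddeb
Stack-based adjacent duplicate removal:
  Read 'c': push. Stack: c
  Read 'e': push. Stack: ce
  Read 'd': push. Stack: ced
  Read 'a': push. Stack: ceda
  Read 'd': push. Stack: cedad
  Read 'c': push. Stack: cedadc
  Read 'd': push. Stack: cedadcd
  Read 'd': matches stack top 'd' => pop. Stack: cedadc
  Read 'e': push. Stack: cedadce
  Read 'b': push. Stack: cedadceb
Final stack: "cedadceb" (length 8)

8


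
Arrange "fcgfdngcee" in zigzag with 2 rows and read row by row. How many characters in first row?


Zigzag "fcgfdngcee" into 2 rows:
Placing characters:
  'f' => row 0
  'c' => row 1
  'g' => row 0
  'f' => row 1
  'd' => row 0
  'n' => row 1
  'g' => row 0
  'c' => row 1
  'e' => row 0
  'e' => row 1
Rows:
  Row 0: "fgdge"
  Row 1: "cfnce"
First row length: 5

5


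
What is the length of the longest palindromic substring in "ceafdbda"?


Input: "ceafdbda"
Checking substrings for palindromes:
  [4:7] "dbd" (len 3) => palindrome
Longest palindromic substring: "dbd" with length 3

3


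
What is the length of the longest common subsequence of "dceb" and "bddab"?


LCS of "dceb" and "bddab"
DP table:
           b    d    d    a    b
      0    0    0    0    0    0
  d   0    0    1    1    1    1
  c   0    0    1    1    1    1
  e   0    0    1    1    1    1
  b   0    1    1    1    1    2
LCS length = dp[4][5] = 2

2


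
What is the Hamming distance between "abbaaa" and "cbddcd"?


Comparing "abbaaa" and "cbddcd" position by position:
  Position 0: 'a' vs 'c' => differ
  Position 1: 'b' vs 'b' => same
  Position 2: 'b' vs 'd' => differ
  Position 3: 'a' vs 'd' => differ
  Position 4: 'a' vs 'c' => differ
  Position 5: 'a' vs 'd' => differ
Total differences (Hamming distance): 5

5


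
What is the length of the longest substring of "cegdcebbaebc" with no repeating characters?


Input: "cegdcebbaebc"
Sliding window (track last position of each char):
  Position 0 ('c'): window [0,0] length 1 -- new best
  Position 1 ('e'): window [0,1] length 2 -- new best
  Position 2 ('g'): window [0,2] length 3 -- new best
  Position 3 ('d'): window [0,3] length 4 -- new best
  Position 4 ('c'): repeat (last at 0), move window start to 1
  Position 4 ('c'): window [1,4] length 4
  Position 5 ('e'): repeat (last at 1), move window start to 2
  Position 5 ('e'): window [2,5] length 4
  Position 6 ('b'): window [2,6] length 5 -- new best
  Position 7 ('b'): repeat (last at 6), move window start to 7
  Position 7 ('b'): window [7,7] length 1
  Position 8 ('a'): window [7,8] length 2
  Position 9 ('e'): window [7,9] length 3
  Position 10 ('b'): repeat (last at 7), move window start to 8
  Position 10 ('b'): window [8,10] length 3
  Position 11 ('c'): window [8,11] length 4
Longest substring with no repeats: "gdceb" with length 5

5


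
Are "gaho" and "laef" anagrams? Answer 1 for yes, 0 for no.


Strings: "gaho", "laef"
Sorted first:  agho
Sorted second: aefl
Differ at position 1: 'g' vs 'e' => not anagrams

0


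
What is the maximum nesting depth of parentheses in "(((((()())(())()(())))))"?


Input: "(((((()())(())()(())))))"
Tracking depth:
  Position 0 '(': depth becomes 1
  Position 1 '(': depth becomes 2
  Position 2 '(': depth becomes 3
  Position 3 '(': depth becomes 4
  Position 4 '(': depth becomes 5
  Position 5 '(': depth becomes 6
  Position 6 ')': depth becomes 5
  Position 7 '(': depth becomes 6
  Position 8 ')': depth becomes 5
  Position 9 ')': depth becomes 4
  Position 10 '(': depth becomes 5
  Position 11 '(': depth becomes 6
  Position 12 ')': depth becomes 5
  Position 13 ')': depth becomes 4
  Position 14 '(': depth becomes 5
  Position 15 ')': depth becomes 4
  Position 16 '(': depth becomes 5
  Position 17 '(': depth becomes 6
  Position 18 ')': depth becomes 5
  Position 19 ')': depth becomes 4
  Position 20 ')': depth becomes 3
  Position 21 ')': depth becomes 2
  Position 22 ')': depth becomes 1
  Position 23 ')': depth becomes 0
Maximum depth reached: 6

6


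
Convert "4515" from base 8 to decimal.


Input: "4515" in base 8
Positional expansion:
  Digit '4' (value 4) x 8^3 = 2048
  Digit '5' (value 5) x 8^2 = 320
  Digit '1' (value 1) x 8^1 = 8
  Digit '5' (value 5) x 8^0 = 5
Sum = 2381

2381


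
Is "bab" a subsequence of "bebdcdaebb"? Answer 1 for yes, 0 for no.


Check if "bab" is a subsequence of "bebdcdaebb"
Greedy scan:
  Position 0 ('b'): matches sub[0] = 'b'
  Position 1 ('e'): no match needed
  Position 2 ('b'): no match needed
  Position 3 ('d'): no match needed
  Position 4 ('c'): no match needed
  Position 5 ('d'): no match needed
  Position 6 ('a'): matches sub[1] = 'a'
  Position 7 ('e'): no match needed
  Position 8 ('b'): matches sub[2] = 'b'
  Position 9 ('b'): no match needed
All 3 characters matched => is a subsequence

1


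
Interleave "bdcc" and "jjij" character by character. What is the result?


Interleaving "bdcc" and "jjij":
  Position 0: 'b' from first, 'j' from second => "bj"
  Position 1: 'd' from first, 'j' from second => "dj"
  Position 2: 'c' from first, 'i' from second => "ci"
  Position 3: 'c' from first, 'j' from second => "cj"
Result: bjdjcicj

bjdjcicj


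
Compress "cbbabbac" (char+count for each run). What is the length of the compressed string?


Input: cbbabbac
Runs:
  'c' x 1 => "c1"
  'b' x 2 => "b2"
  'a' x 1 => "a1"
  'b' x 2 => "b2"
  'a' x 1 => "a1"
  'c' x 1 => "c1"
Compressed: "c1b2a1b2a1c1"
Compressed length: 12

12


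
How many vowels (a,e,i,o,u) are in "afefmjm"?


Input: afefmjm
Checking each character:
  'a' at position 0: vowel (running total: 1)
  'f' at position 1: consonant
  'e' at position 2: vowel (running total: 2)
  'f' at position 3: consonant
  'm' at position 4: consonant
  'j' at position 5: consonant
  'm' at position 6: consonant
Total vowels: 2

2


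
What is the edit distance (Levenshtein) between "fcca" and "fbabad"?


Computing edit distance: "fcca" -> "fbabad"
DP table:
           f    b    a    b    a    d
      0    1    2    3    4    5    6
  f   1    0    1    2    3    4    5
  c   2    1    1    2    3    4    5
  c   3    2    2    2    3    4    5
  a   4    3    3    2    3    3    4
Edit distance = dp[4][6] = 4

4


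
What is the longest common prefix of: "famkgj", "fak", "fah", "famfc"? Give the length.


Words: famkgj, fak, fah, famfc
  Position 0: all 'f' => match
  Position 1: all 'a' => match
  Position 2: ('m', 'k', 'h', 'm') => mismatch, stop
LCP = "fa" (length 2)

2


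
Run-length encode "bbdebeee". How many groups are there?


Input: bbdebeee
Scanning for consecutive runs:
  Group 1: 'b' x 2 (positions 0-1)
  Group 2: 'd' x 1 (positions 2-2)
  Group 3: 'e' x 1 (positions 3-3)
  Group 4: 'b' x 1 (positions 4-4)
  Group 5: 'e' x 3 (positions 5-7)
Total groups: 5

5


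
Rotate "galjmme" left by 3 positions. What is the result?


Input: "galjmme", rotate left by 3
First 3 characters: "gal"
Remaining characters: "jmme"
Concatenate remaining + first: "jmme" + "gal" = "jmmegal"

jmmegal


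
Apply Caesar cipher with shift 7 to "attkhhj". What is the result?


Caesar cipher: shift "attkhhj" by 7
  'a' (pos 0) + 7 = pos 7 = 'h'
  't' (pos 19) + 7 = pos 0 = 'a'
  't' (pos 19) + 7 = pos 0 = 'a'
  'k' (pos 10) + 7 = pos 17 = 'r'
  'h' (pos 7) + 7 = pos 14 = 'o'
  'h' (pos 7) + 7 = pos 14 = 'o'
  'j' (pos 9) + 7 = pos 16 = 'q'
Result: haarooq

haarooq


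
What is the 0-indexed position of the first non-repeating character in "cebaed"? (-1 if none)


Input: cebaed
Character frequencies:
  'a': 1
  'b': 1
  'c': 1
  'd': 1
  'e': 2
Scanning left to right for freq == 1:
  Position 0 ('c'): unique! => answer = 0

0


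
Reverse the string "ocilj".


Input: ocilj
Reading characters right to left:
  Position 4: 'j'
  Position 3: 'l'
  Position 2: 'i'
  Position 1: 'c'
  Position 0: 'o'
Reversed: jlico

jlico


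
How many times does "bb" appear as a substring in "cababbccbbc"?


Searching for "bb" in "cababbccbbc"
Scanning each position:
  Position 0: "ca" => no
  Position 1: "ab" => no
  Position 2: "ba" => no
  Position 3: "ab" => no
  Position 4: "bb" => MATCH
  Position 5: "bc" => no
  Position 6: "cc" => no
  Position 7: "cb" => no
  Position 8: "bb" => MATCH
  Position 9: "bc" => no
Total occurrences: 2

2


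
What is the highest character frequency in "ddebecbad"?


Input: ddebecbad
Character counts:
  'a': 1
  'b': 2
  'c': 1
  'd': 3
  'e': 2
Maximum frequency: 3

3


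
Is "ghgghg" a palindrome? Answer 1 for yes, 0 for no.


Input: ghgghg
Reversed: ghgghg
  Compare pos 0 ('g') with pos 5 ('g'): match
  Compare pos 1 ('h') with pos 4 ('h'): match
  Compare pos 2 ('g') with pos 3 ('g'): match
Result: palindrome

1


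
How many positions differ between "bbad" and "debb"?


Comparing "bbad" and "debb" position by position:
  Position 0: 'b' vs 'd' => DIFFER
  Position 1: 'b' vs 'e' => DIFFER
  Position 2: 'a' vs 'b' => DIFFER
  Position 3: 'd' vs 'b' => DIFFER
Positions that differ: 4

4


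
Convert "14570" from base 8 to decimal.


Input: "14570" in base 8
Positional expansion:
  Digit '1' (value 1) x 8^4 = 4096
  Digit '4' (value 4) x 8^3 = 2048
  Digit '5' (value 5) x 8^2 = 320
  Digit '7' (value 7) x 8^1 = 56
  Digit '0' (value 0) x 8^0 = 0
Sum = 6520

6520


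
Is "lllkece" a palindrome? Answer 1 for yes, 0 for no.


Input: lllkece
Reversed: eceklll
  Compare pos 0 ('l') with pos 6 ('e'): MISMATCH
  Compare pos 1 ('l') with pos 5 ('c'): MISMATCH
  Compare pos 2 ('l') with pos 4 ('e'): MISMATCH
Result: not a palindrome

0


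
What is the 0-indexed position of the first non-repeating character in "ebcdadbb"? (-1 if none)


Input: ebcdadbb
Character frequencies:
  'a': 1
  'b': 3
  'c': 1
  'd': 2
  'e': 1
Scanning left to right for freq == 1:
  Position 0 ('e'): unique! => answer = 0

0


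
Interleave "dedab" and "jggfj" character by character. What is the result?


Interleaving "dedab" and "jggfj":
  Position 0: 'd' from first, 'j' from second => "dj"
  Position 1: 'e' from first, 'g' from second => "eg"
  Position 2: 'd' from first, 'g' from second => "dg"
  Position 3: 'a' from first, 'f' from second => "af"
  Position 4: 'b' from first, 'j' from second => "bj"
Result: djegdgafbj

djegdgafbj


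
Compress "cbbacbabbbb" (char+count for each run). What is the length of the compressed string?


Input: cbbacbabbbb
Runs:
  'c' x 1 => "c1"
  'b' x 2 => "b2"
  'a' x 1 => "a1"
  'c' x 1 => "c1"
  'b' x 1 => "b1"
  'a' x 1 => "a1"
  'b' x 4 => "b4"
Compressed: "c1b2a1c1b1a1b4"
Compressed length: 14

14


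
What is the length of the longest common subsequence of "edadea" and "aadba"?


LCS of "edadea" and "aadba"
DP table:
           a    a    d    b    a
      0    0    0    0    0    0
  e   0    0    0    0    0    0
  d   0    0    0    1    1    1
  a   0    1    1    1    1    2
  d   0    1    1    2    2    2
  e   0    1    1    2    2    2
  a   0    1    2    2    2    3
LCS length = dp[6][5] = 3

3


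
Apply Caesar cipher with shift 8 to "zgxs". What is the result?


Caesar cipher: shift "zgxs" by 8
  'z' (pos 25) + 8 = pos 7 = 'h'
  'g' (pos 6) + 8 = pos 14 = 'o'
  'x' (pos 23) + 8 = pos 5 = 'f'
  's' (pos 18) + 8 = pos 0 = 'a'
Result: hofa

hofa


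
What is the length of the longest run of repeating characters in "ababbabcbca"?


Input: "ababbabcbca"
Scanning for longest run:
  Position 1 ('b'): new char, reset run to 1
  Position 2 ('a'): new char, reset run to 1
  Position 3 ('b'): new char, reset run to 1
  Position 4 ('b'): continues run of 'b', length=2
  Position 5 ('a'): new char, reset run to 1
  Position 6 ('b'): new char, reset run to 1
  Position 7 ('c'): new char, reset run to 1
  Position 8 ('b'): new char, reset run to 1
  Position 9 ('c'): new char, reset run to 1
  Position 10 ('a'): new char, reset run to 1
Longest run: 'b' with length 2

2


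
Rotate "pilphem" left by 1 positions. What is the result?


Input: "pilphem", rotate left by 1
First 1 characters: "p"
Remaining characters: "ilphem"
Concatenate remaining + first: "ilphem" + "p" = "ilphemp"

ilphemp


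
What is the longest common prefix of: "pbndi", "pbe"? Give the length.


Words: pbndi, pbe
  Position 0: all 'p' => match
  Position 1: all 'b' => match
  Position 2: ('n', 'e') => mismatch, stop
LCP = "pb" (length 2)

2


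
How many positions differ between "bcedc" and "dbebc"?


Comparing "bcedc" and "dbebc" position by position:
  Position 0: 'b' vs 'd' => DIFFER
  Position 1: 'c' vs 'b' => DIFFER
  Position 2: 'e' vs 'e' => same
  Position 3: 'd' vs 'b' => DIFFER
  Position 4: 'c' vs 'c' => same
Positions that differ: 3

3


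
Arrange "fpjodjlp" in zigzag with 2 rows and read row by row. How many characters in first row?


Zigzag "fpjodjlp" into 2 rows:
Placing characters:
  'f' => row 0
  'p' => row 1
  'j' => row 0
  'o' => row 1
  'd' => row 0
  'j' => row 1
  'l' => row 0
  'p' => row 1
Rows:
  Row 0: "fjdl"
  Row 1: "pojp"
First row length: 4

4


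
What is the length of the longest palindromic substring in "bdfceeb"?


Input: "bdfceeb"
Checking substrings for palindromes:
  [4:6] "ee" (len 2) => palindrome
Longest palindromic substring: "ee" with length 2

2


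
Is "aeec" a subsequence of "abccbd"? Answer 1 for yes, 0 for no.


Check if "aeec" is a subsequence of "abccbd"
Greedy scan:
  Position 0 ('a'): matches sub[0] = 'a'
  Position 1 ('b'): no match needed
  Position 2 ('c'): no match needed
  Position 3 ('c'): no match needed
  Position 4 ('b'): no match needed
  Position 5 ('d'): no match needed
Only matched 1/4 characters => not a subsequence

0


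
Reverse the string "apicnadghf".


Input: apicnadghf
Reading characters right to left:
  Position 9: 'f'
  Position 8: 'h'
  Position 7: 'g'
  Position 6: 'd'
  Position 5: 'a'
  Position 4: 'n'
  Position 3: 'c'
  Position 2: 'i'
  Position 1: 'p'
  Position 0: 'a'
Reversed: fhgdancipa

fhgdancipa


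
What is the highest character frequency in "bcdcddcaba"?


Input: bcdcddcaba
Character counts:
  'a': 2
  'b': 2
  'c': 3
  'd': 3
Maximum frequency: 3

3


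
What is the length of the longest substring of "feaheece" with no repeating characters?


Input: "feaheece"
Sliding window (track last position of each char):
  Position 0 ('f'): window [0,0] length 1 -- new best
  Position 1 ('e'): window [0,1] length 2 -- new best
  Position 2 ('a'): window [0,2] length 3 -- new best
  Position 3 ('h'): window [0,3] length 4 -- new best
  Position 4 ('e'): repeat (last at 1), move window start to 2
  Position 4 ('e'): window [2,4] length 3
  Position 5 ('e'): repeat (last at 4), move window start to 5
  Position 5 ('e'): window [5,5] length 1
  Position 6 ('c'): window [5,6] length 2
  Position 7 ('e'): repeat (last at 5), move window start to 6
  Position 7 ('e'): window [6,7] length 2
Longest substring with no repeats: "feah" with length 4

4


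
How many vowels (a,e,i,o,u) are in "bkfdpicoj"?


Input: bkfdpicoj
Checking each character:
  'b' at position 0: consonant
  'k' at position 1: consonant
  'f' at position 2: consonant
  'd' at position 3: consonant
  'p' at position 4: consonant
  'i' at position 5: vowel (running total: 1)
  'c' at position 6: consonant
  'o' at position 7: vowel (running total: 2)
  'j' at position 8: consonant
Total vowels: 2

2


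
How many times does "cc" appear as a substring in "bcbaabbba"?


Searching for "cc" in "bcbaabbba"
Scanning each position:
  Position 0: "bc" => no
  Position 1: "cb" => no
  Position 2: "ba" => no
  Position 3: "aa" => no
  Position 4: "ab" => no
  Position 5: "bb" => no
  Position 6: "bb" => no
  Position 7: "ba" => no
Total occurrences: 0

0


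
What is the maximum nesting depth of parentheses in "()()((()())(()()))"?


Input: "()()((()())(()()))"
Tracking depth:
  Position 0 '(': depth becomes 1
  Position 1 ')': depth becomes 0
  Position 2 '(': depth becomes 1
  Position 3 ')': depth becomes 0
  Position 4 '(': depth becomes 1
  Position 5 '(': depth becomes 2
  Position 6 '(': depth becomes 3
  Position 7 ')': depth becomes 2
  Position 8 '(': depth becomes 3
  Position 9 ')': depth becomes 2
  Position 10 ')': depth becomes 1
  Position 11 '(': depth becomes 2
  Position 12 '(': depth becomes 3
  Position 13 ')': depth becomes 2
  Position 14 '(': depth becomes 3
  Position 15 ')': depth becomes 2
  Position 16 ')': depth becomes 1
  Position 17 ')': depth becomes 0
Maximum depth reached: 3

3


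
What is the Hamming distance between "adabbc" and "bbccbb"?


Comparing "adabbc" and "bbccbb" position by position:
  Position 0: 'a' vs 'b' => differ
  Position 1: 'd' vs 'b' => differ
  Position 2: 'a' vs 'c' => differ
  Position 3: 'b' vs 'c' => differ
  Position 4: 'b' vs 'b' => same
  Position 5: 'c' vs 'b' => differ
Total differences (Hamming distance): 5

5


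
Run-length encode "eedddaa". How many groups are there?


Input: eedddaa
Scanning for consecutive runs:
  Group 1: 'e' x 2 (positions 0-1)
  Group 2: 'd' x 3 (positions 2-4)
  Group 3: 'a' x 2 (positions 5-6)
Total groups: 3

3


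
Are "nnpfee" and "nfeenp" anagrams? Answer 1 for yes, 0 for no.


Strings: "nnpfee", "nfeenp"
Sorted first:  eefnnp
Sorted second: eefnnp
Sorted forms match => anagrams

1


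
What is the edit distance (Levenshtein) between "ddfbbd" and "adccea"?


Computing edit distance: "ddfbbd" -> "adccea"
DP table:
           a    d    c    c    e    a
      0    1    2    3    4    5    6
  d   1    1    1    2    3    4    5
  d   2    2    1    2    3    4    5
  f   3    3    2    2    3    4    5
  b   4    4    3    3    3    4    5
  b   5    5    4    4    4    4    5
  d   6    6    5    5    5    5    5
Edit distance = dp[6][6] = 5

5


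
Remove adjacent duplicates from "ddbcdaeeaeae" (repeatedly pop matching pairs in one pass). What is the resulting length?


Input: ddbcdaeeaeae
Stack-based adjacent duplicate removal:
  Read 'd': push. Stack: d
  Read 'd': matches stack top 'd' => pop. Stack: (empty)
  Read 'b': push. Stack: b
  Read 'c': push. Stack: bc
  Read 'd': push. Stack: bcd
  Read 'a': push. Stack: bcda
  Read 'e': push. Stack: bcdae
  Read 'e': matches stack top 'e' => pop. Stack: bcda
  Read 'a': matches stack top 'a' => pop. Stack: bcd
  Read 'e': push. Stack: bcde
  Read 'a': push. Stack: bcdea
  Read 'e': push. Stack: bcdeae
Final stack: "bcdeae" (length 6)

6


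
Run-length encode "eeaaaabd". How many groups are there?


Input: eeaaaabd
Scanning for consecutive runs:
  Group 1: 'e' x 2 (positions 0-1)
  Group 2: 'a' x 4 (positions 2-5)
  Group 3: 'b' x 1 (positions 6-6)
  Group 4: 'd' x 1 (positions 7-7)
Total groups: 4

4


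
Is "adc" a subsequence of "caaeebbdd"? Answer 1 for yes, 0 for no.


Check if "adc" is a subsequence of "caaeebbdd"
Greedy scan:
  Position 0 ('c'): no match needed
  Position 1 ('a'): matches sub[0] = 'a'
  Position 2 ('a'): no match needed
  Position 3 ('e'): no match needed
  Position 4 ('e'): no match needed
  Position 5 ('b'): no match needed
  Position 6 ('b'): no match needed
  Position 7 ('d'): matches sub[1] = 'd'
  Position 8 ('d'): no match needed
Only matched 2/3 characters => not a subsequence

0


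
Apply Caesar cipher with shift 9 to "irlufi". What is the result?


Caesar cipher: shift "irlufi" by 9
  'i' (pos 8) + 9 = pos 17 = 'r'
  'r' (pos 17) + 9 = pos 0 = 'a'
  'l' (pos 11) + 9 = pos 20 = 'u'
  'u' (pos 20) + 9 = pos 3 = 'd'
  'f' (pos 5) + 9 = pos 14 = 'o'
  'i' (pos 8) + 9 = pos 17 = 'r'
Result: raudor

raudor


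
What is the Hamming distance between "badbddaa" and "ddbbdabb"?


Comparing "badbddaa" and "ddbbdabb" position by position:
  Position 0: 'b' vs 'd' => differ
  Position 1: 'a' vs 'd' => differ
  Position 2: 'd' vs 'b' => differ
  Position 3: 'b' vs 'b' => same
  Position 4: 'd' vs 'd' => same
  Position 5: 'd' vs 'a' => differ
  Position 6: 'a' vs 'b' => differ
  Position 7: 'a' vs 'b' => differ
Total differences (Hamming distance): 6

6


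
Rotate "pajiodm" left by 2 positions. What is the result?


Input: "pajiodm", rotate left by 2
First 2 characters: "pa"
Remaining characters: "jiodm"
Concatenate remaining + first: "jiodm" + "pa" = "jiodmpa"

jiodmpa


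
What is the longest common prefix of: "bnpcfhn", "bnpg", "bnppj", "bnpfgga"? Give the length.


Words: bnpcfhn, bnpg, bnppj, bnpfgga
  Position 0: all 'b' => match
  Position 1: all 'n' => match
  Position 2: all 'p' => match
  Position 3: ('c', 'g', 'p', 'f') => mismatch, stop
LCP = "bnp" (length 3)

3


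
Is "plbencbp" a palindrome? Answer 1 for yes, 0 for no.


Input: plbencbp
Reversed: pbcneblp
  Compare pos 0 ('p') with pos 7 ('p'): match
  Compare pos 1 ('l') with pos 6 ('b'): MISMATCH
  Compare pos 2 ('b') with pos 5 ('c'): MISMATCH
  Compare pos 3 ('e') with pos 4 ('n'): MISMATCH
Result: not a palindrome

0


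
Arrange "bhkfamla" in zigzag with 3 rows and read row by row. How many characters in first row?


Zigzag "bhkfamla" into 3 rows:
Placing characters:
  'b' => row 0
  'h' => row 1
  'k' => row 2
  'f' => row 1
  'a' => row 0
  'm' => row 1
  'l' => row 2
  'a' => row 1
Rows:
  Row 0: "ba"
  Row 1: "hfma"
  Row 2: "kl"
First row length: 2

2


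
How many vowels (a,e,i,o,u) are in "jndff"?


Input: jndff
Checking each character:
  'j' at position 0: consonant
  'n' at position 1: consonant
  'd' at position 2: consonant
  'f' at position 3: consonant
  'f' at position 4: consonant
Total vowels: 0

0


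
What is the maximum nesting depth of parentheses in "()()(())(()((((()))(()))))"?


Input: "()()(())(()((((()))(()))))"
Tracking depth:
  Position 0 '(': depth becomes 1
  Position 1 ')': depth becomes 0
  Position 2 '(': depth becomes 1
  Position 3 ')': depth becomes 0
  Position 4 '(': depth becomes 1
  Position 5 '(': depth becomes 2
  Position 6 ')': depth becomes 1
  Position 7 ')': depth becomes 0
  Position 8 '(': depth becomes 1
  Position 9 '(': depth becomes 2
  Position 10 ')': depth becomes 1
  Position 11 '(': depth becomes 2
  Position 12 '(': depth becomes 3
  Position 13 '(': depth becomes 4
  Position 14 '(': depth becomes 5
  Position 15 '(': depth becomes 6
  Position 16 ')': depth becomes 5
  Position 17 ')': depth becomes 4
  Position 18 ')': depth becomes 3
  Position 19 '(': depth becomes 4
  Position 20 '(': depth becomes 5
  Position 21 ')': depth becomes 4
  Position 22 ')': depth becomes 3
  Position 23 ')': depth becomes 2
  Position 24 ')': depth becomes 1
  Position 25 ')': depth becomes 0
Maximum depth reached: 6

6


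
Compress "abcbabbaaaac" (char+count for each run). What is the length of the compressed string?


Input: abcbabbaaaac
Runs:
  'a' x 1 => "a1"
  'b' x 1 => "b1"
  'c' x 1 => "c1"
  'b' x 1 => "b1"
  'a' x 1 => "a1"
  'b' x 2 => "b2"
  'a' x 4 => "a4"
  'c' x 1 => "c1"
Compressed: "a1b1c1b1a1b2a4c1"
Compressed length: 16

16


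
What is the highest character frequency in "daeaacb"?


Input: daeaacb
Character counts:
  'a': 3
  'b': 1
  'c': 1
  'd': 1
  'e': 1
Maximum frequency: 3

3


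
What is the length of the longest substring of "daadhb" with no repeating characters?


Input: "daadhb"
Sliding window (track last position of each char):
  Position 0 ('d'): window [0,0] length 1 -- new best
  Position 1 ('a'): window [0,1] length 2 -- new best
  Position 2 ('a'): repeat (last at 1), move window start to 2
  Position 2 ('a'): window [2,2] length 1
  Position 3 ('d'): window [2,3] length 2
  Position 4 ('h'): window [2,4] length 3 -- new best
  Position 5 ('b'): window [2,5] length 4 -- new best
Longest substring with no repeats: "adhb" with length 4

4


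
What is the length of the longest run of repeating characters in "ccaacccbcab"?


Input: "ccaacccbcab"
Scanning for longest run:
  Position 1 ('c'): continues run of 'c', length=2
  Position 2 ('a'): new char, reset run to 1
  Position 3 ('a'): continues run of 'a', length=2
  Position 4 ('c'): new char, reset run to 1
  Position 5 ('c'): continues run of 'c', length=2
  Position 6 ('c'): continues run of 'c', length=3
  Position 7 ('b'): new char, reset run to 1
  Position 8 ('c'): new char, reset run to 1
  Position 9 ('a'): new char, reset run to 1
  Position 10 ('b'): new char, reset run to 1
Longest run: 'c' with length 3

3


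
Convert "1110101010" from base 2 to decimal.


Input: "1110101010" in base 2
Positional expansion:
  Digit '1' (value 1) x 2^9 = 512
  Digit '1' (value 1) x 2^8 = 256
  Digit '1' (value 1) x 2^7 = 128
  Digit '0' (value 0) x 2^6 = 0
  Digit '1' (value 1) x 2^5 = 32
  Digit '0' (value 0) x 2^4 = 0
  Digit '1' (value 1) x 2^3 = 8
  Digit '0' (value 0) x 2^2 = 0
  Digit '1' (value 1) x 2^1 = 2
  Digit '0' (value 0) x 2^0 = 0
Sum = 938

938


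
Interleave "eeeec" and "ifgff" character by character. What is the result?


Interleaving "eeeec" and "ifgff":
  Position 0: 'e' from first, 'i' from second => "ei"
  Position 1: 'e' from first, 'f' from second => "ef"
  Position 2: 'e' from first, 'g' from second => "eg"
  Position 3: 'e' from first, 'f' from second => "ef"
  Position 4: 'c' from first, 'f' from second => "cf"
Result: eiefegefcf

eiefegefcf


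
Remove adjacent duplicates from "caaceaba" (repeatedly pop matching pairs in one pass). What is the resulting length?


Input: caaceaba
Stack-based adjacent duplicate removal:
  Read 'c': push. Stack: c
  Read 'a': push. Stack: ca
  Read 'a': matches stack top 'a' => pop. Stack: c
  Read 'c': matches stack top 'c' => pop. Stack: (empty)
  Read 'e': push. Stack: e
  Read 'a': push. Stack: ea
  Read 'b': push. Stack: eab
  Read 'a': push. Stack: eaba
Final stack: "eaba" (length 4)

4


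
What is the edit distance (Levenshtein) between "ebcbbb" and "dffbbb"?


Computing edit distance: "ebcbbb" -> "dffbbb"
DP table:
           d    f    f    b    b    b
      0    1    2    3    4    5    6
  e   1    1    2    3    4    5    6
  b   2    2    2    3    3    4    5
  c   3    3    3    3    4    4    5
  b   4    4    4    4    3    4    4
  b   5    5    5    5    4    3    4
  b   6    6    6    6    5    4    3
Edit distance = dp[6][6] = 3

3


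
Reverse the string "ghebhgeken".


Input: ghebhgeken
Reading characters right to left:
  Position 9: 'n'
  Position 8: 'e'
  Position 7: 'k'
  Position 6: 'e'
  Position 5: 'g'
  Position 4: 'h'
  Position 3: 'b'
  Position 2: 'e'
  Position 1: 'h'
  Position 0: 'g'
Reversed: nekeghbehg

nekeghbehg


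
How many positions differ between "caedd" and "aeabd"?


Comparing "caedd" and "aeabd" position by position:
  Position 0: 'c' vs 'a' => DIFFER
  Position 1: 'a' vs 'e' => DIFFER
  Position 2: 'e' vs 'a' => DIFFER
  Position 3: 'd' vs 'b' => DIFFER
  Position 4: 'd' vs 'd' => same
Positions that differ: 4

4


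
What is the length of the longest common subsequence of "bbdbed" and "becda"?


LCS of "bbdbed" and "becda"
DP table:
           b    e    c    d    a
      0    0    0    0    0    0
  b   0    1    1    1    1    1
  b   0    1    1    1    1    1
  d   0    1    1    1    2    2
  b   0    1    1    1    2    2
  e   0    1    2    2    2    2
  d   0    1    2    2    3    3
LCS length = dp[6][5] = 3

3


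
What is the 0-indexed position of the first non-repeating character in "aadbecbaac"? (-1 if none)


Input: aadbecbaac
Character frequencies:
  'a': 4
  'b': 2
  'c': 2
  'd': 1
  'e': 1
Scanning left to right for freq == 1:
  Position 0 ('a'): freq=4, skip
  Position 1 ('a'): freq=4, skip
  Position 2 ('d'): unique! => answer = 2

2


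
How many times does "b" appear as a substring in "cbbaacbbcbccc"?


Searching for "b" in "cbbaacbbcbccc"
Scanning each position:
  Position 0: "c" => no
  Position 1: "b" => MATCH
  Position 2: "b" => MATCH
  Position 3: "a" => no
  Position 4: "a" => no
  Position 5: "c" => no
  Position 6: "b" => MATCH
  Position 7: "b" => MATCH
  Position 8: "c" => no
  Position 9: "b" => MATCH
  Position 10: "c" => no
  Position 11: "c" => no
  Position 12: "c" => no
Total occurrences: 5

5
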